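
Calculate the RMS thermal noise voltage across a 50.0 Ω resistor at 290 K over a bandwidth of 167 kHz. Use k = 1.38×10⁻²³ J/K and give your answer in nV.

V_n = √(4kTRB)
4kTRB = 4 × 1.38×10⁻²³ × 290 × 5.00×10¹ × 1.67×10⁵ = 1.34×10⁻¹³ V²
V_n = √(1.34×10⁻¹³) = 3.66×10⁻⁷ V = 366 nV

366 nV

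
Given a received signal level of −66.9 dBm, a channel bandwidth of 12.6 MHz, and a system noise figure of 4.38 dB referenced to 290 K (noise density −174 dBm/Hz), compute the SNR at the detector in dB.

Noise floor: N = −174 + 10 log₁₀(B) + NF
10 log₁₀(1.26×10⁷) = 71 dB
N = −174 + 71 + 4.38 = −98.62 dBm
SNR = P_sig − N = −66.9 − (−98.62) = 31.72 dB → 31.7 dB

31.7 dB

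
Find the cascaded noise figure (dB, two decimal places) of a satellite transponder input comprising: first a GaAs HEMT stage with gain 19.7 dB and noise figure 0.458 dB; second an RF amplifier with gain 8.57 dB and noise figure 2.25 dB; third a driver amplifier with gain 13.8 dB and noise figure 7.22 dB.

0.51 dB

Convert to linear (a loss of L dB is a gain of −L dB): F_i = 10^(NF_i/10), G_i = 10^(G_i,dB/10)
  Stage 1: F_1 = 10^(0.458/10) = 1.111, G_1 = 10^(19.7/10) = 93.33
  Stage 2: F_2 = 10^(2.25/10) = 1.679, G_2 = 10^(8.57/10) = 7.194
  Stage 3: F_3 = 10^(7.22/10) = 5.272, G_3 = 10^(13.8/10) = 23.99
Friis cascade:
  F = 1.111 + (1.679 − 1)/93.33 + (5.272 − 1)/671.4 = 1.125
NF = 10 log₁₀(1.125) = 0.51 dB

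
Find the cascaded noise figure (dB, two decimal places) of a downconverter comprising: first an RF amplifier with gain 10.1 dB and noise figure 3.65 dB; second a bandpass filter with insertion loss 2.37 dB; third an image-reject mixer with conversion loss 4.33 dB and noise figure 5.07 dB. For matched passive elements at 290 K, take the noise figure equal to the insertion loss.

Convert to linear (a loss of L dB is a gain of −L dB): F_i = 10^(NF_i/10), G_i = 10^(G_i,dB/10)
  Stage 1: F_1 = 10^(3.65/10) = 2.317, G_1 = 10^(10.1/10) = 10.23
  Stage 2: F_2 = 10^(2.37/10) = 1.726, G_2 = 10^(−2.37/10) = 0.5794
  Stage 3: F_3 = 10^(5.07/10) = 3.214, G_3 = 10^(−4.33/10) = 0.3690
Friis cascade:
  F = 2.317 + (1.726 − 1)/10.23 + (3.214 − 1)/5.929 = 2.762
NF = 10 log₁₀(2.762) = 4.41 dB

4.41 dB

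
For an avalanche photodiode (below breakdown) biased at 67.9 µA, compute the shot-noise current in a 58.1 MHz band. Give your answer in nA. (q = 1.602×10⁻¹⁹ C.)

35.6 nA

I_n = √(2qI·B)
2qI·B = 2 × 1.602×10⁻¹⁹ × 6.79×10⁻⁵ × 5.81×10⁷ = 1.26×10⁻¹⁵ A²
I_n = √(1.26×10⁻¹⁵) = 3.56×10⁻⁸ A = 35.6 nA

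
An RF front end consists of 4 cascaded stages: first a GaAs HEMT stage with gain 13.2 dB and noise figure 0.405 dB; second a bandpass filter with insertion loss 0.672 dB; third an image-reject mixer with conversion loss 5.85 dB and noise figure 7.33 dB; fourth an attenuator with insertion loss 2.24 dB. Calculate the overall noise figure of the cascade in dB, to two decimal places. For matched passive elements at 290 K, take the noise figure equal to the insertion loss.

1.75 dB

Convert to linear (a loss of L dB is a gain of −L dB): F_i = 10^(NF_i/10), G_i = 10^(G_i,dB/10)
  Stage 1: F_1 = 10^(0.405/10) = 1.098, G_1 = 10^(13.2/10) = 20.89
  Stage 2: F_2 = 10^(0.672/10) = 1.167, G_2 = 10^(−0.672/10) = 0.8566
  Stage 3: F_3 = 10^(7.33/10) = 5.408, G_3 = 10^(−5.85/10) = 0.2600
  Stage 4: F_4 = 10^(2.24/10) = 1.675, G_4 = 10^(−2.24/10) = 0.5970
Friis cascade:
  F = 1.098 + (1.167 − 1)/20.89 + (5.408 − 1)/17.90 + (1.675 − 1)/4.654 = 1.497
NF = 10 log₁₀(1.497) = 1.75 dB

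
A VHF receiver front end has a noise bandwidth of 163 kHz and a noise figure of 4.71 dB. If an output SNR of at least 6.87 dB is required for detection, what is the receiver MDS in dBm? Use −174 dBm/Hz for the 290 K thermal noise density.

−110.3 dBm

Sensitivity = −174 + 10 log₁₀(B) + NF + SNR_min
= −174 + 52.12 + 4.71 + 6.87
= −110.30 dBm → −110.3 dBm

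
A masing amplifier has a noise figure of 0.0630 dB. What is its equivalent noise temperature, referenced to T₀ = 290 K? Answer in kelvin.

4.24 K

F = 10^(0.0630/10) = 1.01461
T_e = (F − 1)·T₀ = (1.01461 − 1) × 290 = 4.24 K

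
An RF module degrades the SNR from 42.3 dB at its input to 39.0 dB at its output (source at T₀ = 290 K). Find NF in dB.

NF (dB) = SNR_in(dB) − SNR_out(dB) when the source is at T₀
NF = 42.3 − 39.0 = 3.3 dB

3.3 dB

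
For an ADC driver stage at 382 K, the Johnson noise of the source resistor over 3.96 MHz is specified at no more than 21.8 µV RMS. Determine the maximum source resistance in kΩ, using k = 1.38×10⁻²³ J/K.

5.69 kΩ

Johnson–Nyquist: V_n = √(4kTRB) ⇒ R = V_n² / (4kTB)
4kTB = 4 × 1.38×10⁻²³ × 382 × 3.96×10⁶ = 8.35×10⁻¹⁴
R = (2.18×10⁻⁵)² / 8.35×10⁻¹⁴ = 5.69×10³ Ω = 5.69 kΩ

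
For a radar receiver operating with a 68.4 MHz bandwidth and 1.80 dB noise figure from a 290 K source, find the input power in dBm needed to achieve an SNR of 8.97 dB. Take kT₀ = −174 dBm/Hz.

−84.9 dBm

Sensitivity = −174 + 10 log₁₀(B) + NF + SNR_min
= −174 + 78.35 + 1.80 + 8.97
= −84.88 dBm → −84.9 dBm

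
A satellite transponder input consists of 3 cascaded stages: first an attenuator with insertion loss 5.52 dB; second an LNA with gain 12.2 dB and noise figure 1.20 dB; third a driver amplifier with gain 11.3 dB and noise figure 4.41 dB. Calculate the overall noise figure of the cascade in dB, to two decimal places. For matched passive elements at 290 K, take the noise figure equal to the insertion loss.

Convert to linear (a loss of L dB is a gain of −L dB): F_i = 10^(NF_i/10), G_i = 10^(G_i,dB/10)
  Stage 1: F_1 = 10^(5.52/10) = 3.565, G_1 = 10^(−5.52/10) = 0.2805
  Stage 2: F_2 = 10^(1.20/10) = 1.318, G_2 = 10^(12.2/10) = 16.60
  Stage 3: F_3 = 10^(4.41/10) = 2.761, G_3 = 10^(11.3/10) = 13.49
Friis cascade:
  F = 3.565 + (1.318 − 1)/0.2805 + (2.761 − 1)/4.656 = 5.077
NF = 10 log₁₀(5.077) = 7.06 dB

7.06 dB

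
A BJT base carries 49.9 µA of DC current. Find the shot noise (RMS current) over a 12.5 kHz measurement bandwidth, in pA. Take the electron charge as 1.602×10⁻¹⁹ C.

447 pA

I_n = √(2qI·B)
2qI·B = 2 × 1.602×10⁻¹⁹ × 4.99×10⁻⁵ × 1.25×10⁴ = 2.00×10⁻¹⁹ A²
I_n = √(2.00×10⁻¹⁹) = 4.47×10⁻¹⁰ A = 447 pA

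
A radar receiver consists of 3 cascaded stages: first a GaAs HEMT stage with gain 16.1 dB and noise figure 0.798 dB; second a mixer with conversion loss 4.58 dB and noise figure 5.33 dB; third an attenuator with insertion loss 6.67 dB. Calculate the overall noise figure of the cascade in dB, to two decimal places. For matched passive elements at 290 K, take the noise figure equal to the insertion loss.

1.81 dB

Convert to linear (a loss of L dB is a gain of −L dB): F_i = 10^(NF_i/10), G_i = 10^(G_i,dB/10)
  Stage 1: F_1 = 10^(0.798/10) = 1.202, G_1 = 10^(16.1/10) = 40.74
  Stage 2: F_2 = 10^(5.33/10) = 3.412, G_2 = 10^(−4.58/10) = 0.3483
  Stage 3: F_3 = 10^(6.67/10) = 4.645, G_3 = 10^(−6.67/10) = 0.2153
Friis cascade:
  F = 1.202 + (3.412 − 1)/40.74 + (4.645 − 1)/14.19 = 1.518
NF = 10 log₁₀(1.518) = 1.81 dB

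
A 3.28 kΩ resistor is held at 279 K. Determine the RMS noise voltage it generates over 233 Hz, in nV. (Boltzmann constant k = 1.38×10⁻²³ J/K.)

V_n = √(4kTRB)
4kTRB = 4 × 1.38×10⁻²³ × 279 × 3.28×10³ × 2.33×10² = 1.18×10⁻¹⁴ V²
V_n = √(1.18×10⁻¹⁴) = 1.08×10⁻⁷ V = 108 nV

108 nV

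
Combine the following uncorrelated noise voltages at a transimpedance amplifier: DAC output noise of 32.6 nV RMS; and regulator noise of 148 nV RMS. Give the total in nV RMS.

Uncorrelated sources add in power (mean-square): V_tot = √(ΣV_i²)
V_tot = √[(3.26×10⁻⁸)² + (1.48×10⁻⁷)²] = 1.52×10⁻⁷ V = 152 nV

152 nV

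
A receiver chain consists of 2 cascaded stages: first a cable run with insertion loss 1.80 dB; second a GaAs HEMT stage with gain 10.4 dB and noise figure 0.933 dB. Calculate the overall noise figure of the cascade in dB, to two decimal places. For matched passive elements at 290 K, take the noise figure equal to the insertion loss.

2.73 dB

Convert to linear (a loss of L dB is a gain of −L dB): F_i = 10^(NF_i/10), G_i = 10^(G_i,dB/10)
  Stage 1: F_1 = 10^(1.80/10) = 1.514, G_1 = 10^(−1.80/10) = 0.6607
  Stage 2: F_2 = 10^(0.933/10) = 1.240, G_2 = 10^(10.4/10) = 10.96
Friis cascade:
  F = 1.514 + (1.240 − 1)/0.6607 = 1.876
NF = 10 log₁₀(1.876) = 2.73 dB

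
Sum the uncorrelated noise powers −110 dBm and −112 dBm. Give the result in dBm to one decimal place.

Convert to linear, add, convert back:
P₁ = 1.00×10⁻¹⁴ W, P₂ = 6.31×10⁻¹⁵ W
P_tot = 1.63×10⁻¹⁴ W → 10 log₁₀(P_tot / 10⁻³) = −107.9 dBm

−107.9 dBm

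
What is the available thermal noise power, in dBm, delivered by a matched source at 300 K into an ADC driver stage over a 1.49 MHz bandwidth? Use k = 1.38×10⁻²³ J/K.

−112.1 dBm

P_n = kTB = 1.38×10⁻²³ × 300 × 1.49×10⁶ = 6.17×10⁻¹⁵ W
In dBm: 10 log₁₀(6.17×10⁻¹⁵ / 10⁻³) = −112.1 dBm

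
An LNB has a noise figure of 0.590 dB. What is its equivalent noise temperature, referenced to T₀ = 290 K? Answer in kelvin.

F = 10^(0.590/10) = 1.14551
T_e = (F − 1)·T₀ = (1.14551 − 1) × 290 = 42.2 K

42.2 K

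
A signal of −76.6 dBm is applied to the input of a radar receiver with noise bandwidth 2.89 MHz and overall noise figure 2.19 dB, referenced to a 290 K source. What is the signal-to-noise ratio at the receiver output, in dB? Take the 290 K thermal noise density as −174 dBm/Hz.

Noise floor: N = −174 + 10 log₁₀(B) + NF
10 log₁₀(2.89×10⁶) = 64.61 dB
N = −174 + 64.61 + 2.19 = −107.20 dBm
SNR = P_sig − N = −76.6 − (−107.20) = 30.60 dB → 30.6 dB

30.6 dB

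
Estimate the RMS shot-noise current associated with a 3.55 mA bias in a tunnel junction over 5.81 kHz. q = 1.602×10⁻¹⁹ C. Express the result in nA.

2.57 nA

I_n = √(2qI·B)
2qI·B = 2 × 1.602×10⁻¹⁹ × 3.55×10⁻³ × 5.81×10³ = 6.61×10⁻¹⁸ A²
I_n = √(6.61×10⁻¹⁸) = 2.57×10⁻⁹ A = 2.57 nA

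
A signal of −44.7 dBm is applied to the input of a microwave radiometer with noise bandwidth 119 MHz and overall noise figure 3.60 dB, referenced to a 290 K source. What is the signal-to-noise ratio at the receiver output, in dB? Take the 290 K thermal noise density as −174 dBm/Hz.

44.9 dB

Noise floor: N = −174 + 10 log₁₀(B) + NF
10 log₁₀(1.19×10⁸) = 80.76 dB
N = −174 + 80.76 + 3.60 = −89.64 dBm
SNR = P_sig − N = −44.7 − (−89.64) = 44.94 dB → 44.9 dB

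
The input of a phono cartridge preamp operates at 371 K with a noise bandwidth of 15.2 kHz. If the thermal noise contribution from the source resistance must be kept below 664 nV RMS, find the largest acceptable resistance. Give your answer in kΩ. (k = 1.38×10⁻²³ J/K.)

Johnson–Nyquist: V_n = √(4kTRB) ⇒ R = V_n² / (4kTB)
4kTB = 4 × 1.38×10⁻²³ × 371 × 1.52×10⁴ = 3.11×10⁻¹⁶
R = (6.64×10⁻⁷)² / 3.11×10⁻¹⁶ = 1.42×10³ Ω = 1.42 kΩ

1.42 kΩ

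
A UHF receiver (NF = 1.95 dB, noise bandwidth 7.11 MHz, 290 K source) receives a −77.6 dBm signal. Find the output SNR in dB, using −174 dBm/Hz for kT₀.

Noise floor: N = −174 + 10 log₁₀(B) + NF
10 log₁₀(7.11×10⁶) = 68.52 dB
N = −174 + 68.52 + 1.95 = −103.53 dBm
SNR = P_sig − N = −77.6 − (−103.53) = 25.93 dB → 25.9 dB

25.9 dB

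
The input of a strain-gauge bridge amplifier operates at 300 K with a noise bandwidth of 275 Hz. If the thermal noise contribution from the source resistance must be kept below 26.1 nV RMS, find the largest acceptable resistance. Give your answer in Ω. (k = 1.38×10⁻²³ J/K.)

Johnson–Nyquist: V_n = √(4kTRB) ⇒ R = V_n² / (4kTB)
4kTB = 4 × 1.38×10⁻²³ × 300 × 2.75×10² = 4.55×10⁻¹⁸
R = (2.61×10⁻⁸)² / 4.55×10⁻¹⁸ = 1.50×10² Ω = 150 Ω

150 Ω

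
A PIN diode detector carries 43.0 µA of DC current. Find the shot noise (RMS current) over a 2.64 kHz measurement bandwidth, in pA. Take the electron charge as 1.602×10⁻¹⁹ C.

191 pA

I_n = √(2qI·B)
2qI·B = 2 × 1.602×10⁻¹⁹ × 4.30×10⁻⁵ × 2.64×10³ = 3.64×10⁻²⁰ A²
I_n = √(3.64×10⁻²⁰) = 1.91×10⁻¹⁰ A = 191 pA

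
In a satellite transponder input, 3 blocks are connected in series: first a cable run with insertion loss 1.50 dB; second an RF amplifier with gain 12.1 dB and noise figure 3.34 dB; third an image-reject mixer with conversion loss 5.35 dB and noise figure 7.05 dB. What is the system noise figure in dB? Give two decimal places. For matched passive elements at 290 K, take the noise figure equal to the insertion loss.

Convert to linear (a loss of L dB is a gain of −L dB): F_i = 10^(NF_i/10), G_i = 10^(G_i,dB/10)
  Stage 1: F_1 = 10^(1.50/10) = 1.413, G_1 = 10^(−1.50/10) = 0.7079
  Stage 2: F_2 = 10^(3.34/10) = 2.158, G_2 = 10^(12.1/10) = 16.22
  Stage 3: F_3 = 10^(7.05/10) = 5.070, G_3 = 10^(−5.35/10) = 0.2917
Friis cascade:
  F = 1.413 + (2.158 − 1)/0.7079 + (5.070 − 1)/11.48 = 3.402
NF = 10 log₁₀(3.402) = 5.32 dB

5.32 dB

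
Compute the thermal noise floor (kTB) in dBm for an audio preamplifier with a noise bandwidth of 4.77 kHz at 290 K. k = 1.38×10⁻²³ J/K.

−137.2 dBm

P_n = kTB = 1.38×10⁻²³ × 290 × 4.77×10³ = 1.91×10⁻¹⁷ W
In dBm: 10 log₁₀(1.91×10⁻¹⁷ / 10⁻³) = −137.2 dBm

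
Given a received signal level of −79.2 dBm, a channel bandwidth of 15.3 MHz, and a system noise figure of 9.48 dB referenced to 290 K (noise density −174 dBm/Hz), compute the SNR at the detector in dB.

13.5 dB

Noise floor: N = −174 + 10 log₁₀(B) + NF
10 log₁₀(1.53×10⁷) = 71.85 dB
N = −174 + 71.85 + 9.48 = −92.67 dBm
SNR = P_sig − N = −79.2 − (−92.67) = 13.47 dB → 13.5 dB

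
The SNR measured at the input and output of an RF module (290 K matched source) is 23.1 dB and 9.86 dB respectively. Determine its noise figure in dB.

13.24 dB

NF (dB) = SNR_in(dB) − SNR_out(dB) when the source is at T₀
NF = 23.1 − 9.86 = 13.24 dB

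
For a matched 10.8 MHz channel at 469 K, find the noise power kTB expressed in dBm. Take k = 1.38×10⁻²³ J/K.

P_n = kTB = 1.38×10⁻²³ × 469 × 1.08×10⁷ = 6.99×10⁻¹⁴ W
In dBm: 10 log₁₀(6.99×10⁻¹⁴ / 10⁻³) = −101.6 dBm

−101.6 dBm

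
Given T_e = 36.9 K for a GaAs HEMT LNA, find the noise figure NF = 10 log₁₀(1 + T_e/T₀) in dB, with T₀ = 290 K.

0.520 dB

F = 1 + T_e/T₀ = 1 + 36.9/290 = 1.12724
NF = 10 log₁₀(1.12724) = 0.520 dB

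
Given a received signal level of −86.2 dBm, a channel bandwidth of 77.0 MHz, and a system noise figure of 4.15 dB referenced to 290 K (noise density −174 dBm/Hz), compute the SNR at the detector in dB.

Noise floor: N = −174 + 10 log₁₀(B) + NF
10 log₁₀(7.70×10⁷) = 78.86 dB
N = −174 + 78.86 + 4.15 = −90.99 dBm
SNR = P_sig − N = −86.2 − (−90.99) = 4.79 dB → 4.8 dB

4.8 dB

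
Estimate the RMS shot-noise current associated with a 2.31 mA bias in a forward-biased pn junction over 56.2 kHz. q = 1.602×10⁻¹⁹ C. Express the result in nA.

I_n = √(2qI·B)
2qI·B = 2 × 1.602×10⁻¹⁹ × 2.31×10⁻³ × 5.62×10⁴ = 4.16×10⁻¹⁷ A²
I_n = √(4.16×10⁻¹⁷) = 6.45×10⁻⁹ A = 6.45 nA

6.45 nA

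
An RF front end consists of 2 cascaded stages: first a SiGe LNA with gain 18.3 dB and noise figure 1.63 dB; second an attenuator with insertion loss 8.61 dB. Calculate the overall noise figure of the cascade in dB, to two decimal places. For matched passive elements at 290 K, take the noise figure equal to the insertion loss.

1.90 dB

Convert to linear (a loss of L dB is a gain of −L dB): F_i = 10^(NF_i/10), G_i = 10^(G_i,dB/10)
  Stage 1: F_1 = 10^(1.63/10) = 1.455, G_1 = 10^(18.3/10) = 67.61
  Stage 2: F_2 = 10^(8.61/10) = 7.261, G_2 = 10^(−8.61/10) = 0.1377
Friis cascade:
  F = 1.455 + (7.261 − 1)/67.61 = 1.548
NF = 10 log₁₀(1.548) = 1.90 dB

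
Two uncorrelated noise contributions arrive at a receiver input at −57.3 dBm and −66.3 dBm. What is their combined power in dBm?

−56.8 dBm

Convert to linear, add, convert back:
P₁ = 1.86×10⁻⁹ W, P₂ = 2.34×10⁻¹⁰ W
P_tot = 2.10×10⁻⁹ W → 10 log₁₀(P_tot / 10⁻³) = −56.8 dBm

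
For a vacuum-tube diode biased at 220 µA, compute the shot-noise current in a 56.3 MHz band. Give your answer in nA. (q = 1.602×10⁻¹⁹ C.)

I_n = √(2qI·B)
2qI·B = 2 × 1.602×10⁻¹⁹ × 2.20×10⁻⁴ × 5.63×10⁷ = 3.97×10⁻¹⁵ A²
I_n = √(3.97×10⁻¹⁵) = 6.30×10⁻⁸ A = 63.0 nA

63.0 nA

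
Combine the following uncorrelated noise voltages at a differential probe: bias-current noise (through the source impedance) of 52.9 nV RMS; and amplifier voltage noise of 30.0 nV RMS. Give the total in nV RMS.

Uncorrelated sources add in power (mean-square): V_tot = √(ΣV_i²)
V_tot = √[(5.29×10⁻⁸)² + (3.00×10⁻⁸)²] = 6.08×10⁻⁸ V = 60.8 nV

60.8 nV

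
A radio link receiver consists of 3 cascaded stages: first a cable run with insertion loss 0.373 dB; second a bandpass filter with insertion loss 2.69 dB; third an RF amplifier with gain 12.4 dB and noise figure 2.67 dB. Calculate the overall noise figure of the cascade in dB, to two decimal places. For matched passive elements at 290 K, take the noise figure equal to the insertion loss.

Convert to linear (a loss of L dB is a gain of −L dB): F_i = 10^(NF_i/10), G_i = 10^(G_i,dB/10)
  Stage 1: F_1 = 10^(0.373/10) = 1.090, G_1 = 10^(−0.373/10) = 0.9177
  Stage 2: F_2 = 10^(2.69/10) = 1.858, G_2 = 10^(−2.69/10) = 0.5383
  Stage 3: F_3 = 10^(2.67/10) = 1.849, G_3 = 10^(12.4/10) = 17.38
Friis cascade:
  F = 1.090 + (1.858 − 1)/0.9177 + (1.849 − 1)/0.4940 = 3.744
NF = 10 log₁₀(3.744) = 5.73 dB

5.73 dB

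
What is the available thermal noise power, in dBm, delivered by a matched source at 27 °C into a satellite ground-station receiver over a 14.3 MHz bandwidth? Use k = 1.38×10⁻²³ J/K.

−102.3 dBm

T = 27 °C + 273.15 = 300.15 K
P_n = kTB = 1.38×10⁻²³ × 300.15 × 1.43×10⁷ = 5.92×10⁻¹⁴ W
In dBm: 10 log₁₀(5.92×10⁻¹⁴ / 10⁻³) = −102.3 dBm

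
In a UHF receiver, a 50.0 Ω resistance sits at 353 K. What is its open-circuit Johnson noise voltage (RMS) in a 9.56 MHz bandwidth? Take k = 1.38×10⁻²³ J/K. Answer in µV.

V_n = √(4kTRB)
4kTRB = 4 × 1.38×10⁻²³ × 353 × 5.00×10¹ × 9.56×10⁶ = 9.31×10⁻¹² V²
V_n = √(9.31×10⁻¹²) = 3.05×10⁻⁶ V = 3.05 µV

3.05 µV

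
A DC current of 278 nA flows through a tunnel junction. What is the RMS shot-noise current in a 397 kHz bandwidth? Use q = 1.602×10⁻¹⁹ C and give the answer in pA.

I_n = √(2qI·B)
2qI·B = 2 × 1.602×10⁻¹⁹ × 2.78×10⁻⁷ × 3.97×10⁵ = 3.54×10⁻²⁰ A²
I_n = √(3.54×10⁻²⁰) = 1.88×10⁻¹⁰ A = 188 pA

188 pA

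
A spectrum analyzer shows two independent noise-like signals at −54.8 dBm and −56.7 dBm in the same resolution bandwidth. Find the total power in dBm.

Convert to linear, add, convert back:
P₁ = 3.31×10⁻⁹ W, P₂ = 2.14×10⁻⁹ W
P_tot = 5.45×10⁻⁹ W → 10 log₁₀(P_tot / 10⁻³) = −52.6 dBm

−52.6 dBm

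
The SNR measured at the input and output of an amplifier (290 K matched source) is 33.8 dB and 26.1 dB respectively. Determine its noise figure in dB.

NF (dB) = SNR_in(dB) − SNR_out(dB) when the source is at T₀
NF = 33.8 − 26.1 = 7.7 dB

7.7 dB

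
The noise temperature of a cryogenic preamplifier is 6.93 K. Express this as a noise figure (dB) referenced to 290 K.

F = 1 + T_e/T₀ = 1 + 6.93/290 = 1.0239
NF = 10 log₁₀(1.0239) = 0.103 dB

0.103 dB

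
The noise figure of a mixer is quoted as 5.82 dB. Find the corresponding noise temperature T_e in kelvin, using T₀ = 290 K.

818 K

F = 10^(5.82/10) = 3.81944
T_e = (F − 1)·T₀ = (3.81944 − 1) × 290 = 818 K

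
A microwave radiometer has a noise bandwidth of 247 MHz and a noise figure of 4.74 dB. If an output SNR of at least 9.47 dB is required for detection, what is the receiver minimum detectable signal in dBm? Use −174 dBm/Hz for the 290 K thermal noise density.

−75.9 dBm

Sensitivity = −174 + 10 log₁₀(B) + NF + SNR_min
= −174 + 83.93 + 4.74 + 9.47
= −75.86 dBm → −75.9 dBm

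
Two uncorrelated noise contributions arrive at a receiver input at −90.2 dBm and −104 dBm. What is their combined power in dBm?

Convert to linear, add, convert back:
P₁ = 9.55×10⁻¹³ W, P₂ = 3.98×10⁻¹⁴ W
P_tot = 9.95×10⁻¹³ W → 10 log₁₀(P_tot / 10⁻³) = −90.0 dBm

−90.0 dBm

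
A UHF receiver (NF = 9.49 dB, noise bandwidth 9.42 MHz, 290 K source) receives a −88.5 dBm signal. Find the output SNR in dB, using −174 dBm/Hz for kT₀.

6.3 dB

Noise floor: N = −174 + 10 log₁₀(B) + NF
10 log₁₀(9.42×10⁶) = 69.74 dB
N = −174 + 69.74 + 9.49 = −94.77 dBm
SNR = P_sig − N = −88.5 − (−94.77) = 6.27 dB → 6.3 dB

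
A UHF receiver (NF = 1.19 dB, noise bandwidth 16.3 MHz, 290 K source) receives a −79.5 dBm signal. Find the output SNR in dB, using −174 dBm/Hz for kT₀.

21.2 dB

Noise floor: N = −174 + 10 log₁₀(B) + NF
10 log₁₀(1.63×10⁷) = 72.12 dB
N = −174 + 72.12 + 1.19 = −100.69 dBm
SNR = P_sig − N = −79.5 − (−100.69) = 21.19 dB → 21.2 dB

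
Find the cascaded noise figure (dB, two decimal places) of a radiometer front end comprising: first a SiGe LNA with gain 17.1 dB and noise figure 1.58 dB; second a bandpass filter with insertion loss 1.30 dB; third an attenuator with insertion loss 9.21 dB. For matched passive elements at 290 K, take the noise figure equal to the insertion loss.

Convert to linear (a loss of L dB is a gain of −L dB): F_i = 10^(NF_i/10), G_i = 10^(G_i,dB/10)
  Stage 1: F_1 = 10^(1.58/10) = 1.439, G_1 = 10^(17.1/10) = 51.29
  Stage 2: F_2 = 10^(1.30/10) = 1.349, G_2 = 10^(−1.30/10) = 0.7413
  Stage 3: F_3 = 10^(9.21/10) = 8.337, G_3 = 10^(−9.21/10) = 0.1199
Friis cascade:
  F = 1.439 + (1.349 − 1)/51.29 + (8.337 − 1)/38.02 = 1.639
NF = 10 log₁₀(1.639) = 2.14 dB

2.14 dB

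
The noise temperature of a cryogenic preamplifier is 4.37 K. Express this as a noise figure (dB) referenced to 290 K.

0.065 dB

F = 1 + T_e/T₀ = 1 + 4.37/290 = 1.01507
NF = 10 log₁₀(1.01507) = 0.065 dB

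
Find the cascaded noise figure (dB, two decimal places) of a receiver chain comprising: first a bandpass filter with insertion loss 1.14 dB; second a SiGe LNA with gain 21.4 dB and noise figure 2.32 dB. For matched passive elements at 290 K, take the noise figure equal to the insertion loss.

3.46 dB

Convert to linear (a loss of L dB is a gain of −L dB): F_i = 10^(NF_i/10), G_i = 10^(G_i,dB/10)
  Stage 1: F_1 = 10^(1.14/10) = 1.300, G_1 = 10^(−1.14/10) = 0.7691
  Stage 2: F_2 = 10^(2.32/10) = 1.706, G_2 = 10^(21.4/10) = 138.0
Friis cascade:
  F = 1.300 + (1.706 − 1)/0.7691 = 2.218
NF = 10 log₁₀(2.218) = 3.46 dB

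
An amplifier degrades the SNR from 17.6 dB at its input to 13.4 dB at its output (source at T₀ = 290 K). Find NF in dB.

4.2 dB

NF (dB) = SNR_in(dB) − SNR_out(dB) when the source is at T₀
NF = 17.6 − 13.4 = 4.2 dB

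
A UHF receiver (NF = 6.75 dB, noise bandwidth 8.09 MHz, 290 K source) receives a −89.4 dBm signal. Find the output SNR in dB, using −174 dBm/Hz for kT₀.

Noise floor: N = −174 + 10 log₁₀(B) + NF
10 log₁₀(8.09×10⁶) = 69.08 dB
N = −174 + 69.08 + 6.75 = −98.17 dBm
SNR = P_sig − N = −89.4 − (−98.17) = 8.77 dB → 8.8 dB

8.8 dB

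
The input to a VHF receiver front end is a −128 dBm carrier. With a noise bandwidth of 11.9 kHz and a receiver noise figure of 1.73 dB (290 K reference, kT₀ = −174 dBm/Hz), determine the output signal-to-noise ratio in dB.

Noise floor: N = −174 + 10 log₁₀(B) + NF
10 log₁₀(1.19×10⁴) = 40.76 dB
N = −174 + 40.76 + 1.73 = −131.51 dBm
SNR = P_sig − N = −128 − (−131.51) = 3.51 dB → 3.5 dB

3.5 dB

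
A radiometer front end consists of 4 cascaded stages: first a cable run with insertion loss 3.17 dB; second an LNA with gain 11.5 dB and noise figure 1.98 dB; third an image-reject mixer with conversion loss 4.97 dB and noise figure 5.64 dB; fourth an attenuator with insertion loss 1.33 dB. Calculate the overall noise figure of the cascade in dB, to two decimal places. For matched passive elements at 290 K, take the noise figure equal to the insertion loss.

5.83 dB

Convert to linear (a loss of L dB is a gain of −L dB): F_i = 10^(NF_i/10), G_i = 10^(G_i,dB/10)
  Stage 1: F_1 = 10^(3.17/10) = 2.075, G_1 = 10^(−3.17/10) = 0.4819
  Stage 2: F_2 = 10^(1.98/10) = 1.578, G_2 = 10^(11.5/10) = 14.13
  Stage 3: F_3 = 10^(5.64/10) = 3.664, G_3 = 10^(−4.97/10) = 0.3184
  Stage 4: F_4 = 10^(1.33/10) = 1.358, G_4 = 10^(−1.33/10) = 0.7362
Friis cascade:
  F = 2.075 + (1.578 − 1)/0.4819 + (3.664 − 1)/6.808 + (1.358 − 1)/2.168 = 3.830
NF = 10 log₁₀(3.830) = 5.83 dB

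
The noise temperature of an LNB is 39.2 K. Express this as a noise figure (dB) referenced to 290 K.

0.551 dB

F = 1 + T_e/T₀ = 1 + 39.2/290 = 1.13517
NF = 10 log₁₀(1.13517) = 0.551 dB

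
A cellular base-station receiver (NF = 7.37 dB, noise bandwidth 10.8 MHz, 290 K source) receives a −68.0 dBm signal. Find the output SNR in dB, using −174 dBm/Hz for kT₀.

Noise floor: N = −174 + 10 log₁₀(B) + NF
10 log₁₀(1.08×10⁷) = 70.33 dB
N = −174 + 70.33 + 7.37 = −96.30 dBm
SNR = P_sig − N = −68.0 − (−96.30) = 28.30 dB → 28.3 dB

28.3 dB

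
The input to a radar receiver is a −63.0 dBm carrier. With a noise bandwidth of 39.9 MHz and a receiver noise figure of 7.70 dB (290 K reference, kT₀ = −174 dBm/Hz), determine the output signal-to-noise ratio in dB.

Noise floor: N = −174 + 10 log₁₀(B) + NF
10 log₁₀(3.99×10⁷) = 76.01 dB
N = −174 + 76.01 + 7.70 = −90.29 dBm
SNR = P_sig − N = −63.0 − (−90.29) = 27.29 dB → 27.3 dB

27.3 dB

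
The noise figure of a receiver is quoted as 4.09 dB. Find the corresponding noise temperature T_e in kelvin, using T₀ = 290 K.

454 K

F = 10^(4.09/10) = 2.56448
T_e = (F − 1)·T₀ = (2.56448 − 1) × 290 = 454 K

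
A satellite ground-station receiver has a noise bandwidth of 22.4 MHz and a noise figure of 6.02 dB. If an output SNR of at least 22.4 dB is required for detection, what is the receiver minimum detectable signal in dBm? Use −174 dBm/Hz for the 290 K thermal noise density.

Sensitivity = −174 + 10 log₁₀(B) + NF + SNR_min
= −174 + 73.5 + 6.02 + 22.4
= −72.08 dBm → −72.1 dBm

−72.1 dBm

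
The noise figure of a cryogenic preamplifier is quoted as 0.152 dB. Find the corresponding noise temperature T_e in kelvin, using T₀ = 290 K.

F = 10^(0.152/10) = 1.03562
T_e = (F − 1)·T₀ = (1.03562 − 1) × 290 = 10.3 K

10.3 K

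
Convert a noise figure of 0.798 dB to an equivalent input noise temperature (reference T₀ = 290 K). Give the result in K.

58.5 K

F = 10^(0.798/10) = 1.20171
T_e = (F − 1)·T₀ = (1.20171 − 1) × 290 = 58.5 K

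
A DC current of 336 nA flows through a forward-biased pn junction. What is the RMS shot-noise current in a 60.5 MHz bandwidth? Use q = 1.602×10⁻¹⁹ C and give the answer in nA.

I_n = √(2qI·B)
2qI·B = 2 × 1.602×10⁻¹⁹ × 3.36×10⁻⁷ × 6.05×10⁷ = 6.51×10⁻¹⁸ A²
I_n = √(6.51×10⁻¹⁸) = 2.55×10⁻⁹ A = 2.55 nA

2.55 nA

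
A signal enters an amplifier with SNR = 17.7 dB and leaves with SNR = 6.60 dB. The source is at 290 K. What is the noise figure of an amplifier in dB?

11.10 dB

NF (dB) = SNR_in(dB) − SNR_out(dB) when the source is at T₀
NF = 17.7 − 6.60 = 11.10 dB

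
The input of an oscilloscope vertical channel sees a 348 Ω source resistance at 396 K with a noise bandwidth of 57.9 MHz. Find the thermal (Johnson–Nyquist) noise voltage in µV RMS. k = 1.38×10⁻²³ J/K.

V_n = √(4kTRB)
4kTRB = 4 × 1.38×10⁻²³ × 396 × 3.48×10² × 5.79×10⁷ = 4.40×10⁻¹⁰ V²
V_n = √(4.40×10⁻¹⁰) = 2.10×10⁻⁵ V = 21.0 µV

21.0 µV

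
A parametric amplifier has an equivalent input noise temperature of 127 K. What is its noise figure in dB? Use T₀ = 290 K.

F = 1 + T_e/T₀ = 1 + 127/290 = 1.43793
NF = 10 log₁₀(1.43793) = 1.58 dB

1.58 dB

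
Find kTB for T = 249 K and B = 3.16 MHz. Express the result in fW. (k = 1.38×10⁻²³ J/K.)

P_n = kTB = 1.38×10⁻²³ × 249 × 3.16×10⁶ = 1.09×10⁻¹⁴ W = 10.9 fW

10.9 fW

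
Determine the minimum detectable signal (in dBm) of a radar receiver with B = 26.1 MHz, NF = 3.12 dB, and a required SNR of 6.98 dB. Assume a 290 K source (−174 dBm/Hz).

−89.7 dBm

Sensitivity = −174 + 10 log₁₀(B) + NF + SNR_min
= −174 + 74.17 + 3.12 + 6.98
= −89.73 dBm → −89.7 dBm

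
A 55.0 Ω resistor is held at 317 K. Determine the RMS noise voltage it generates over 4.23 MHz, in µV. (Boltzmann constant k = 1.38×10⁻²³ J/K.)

2.02 µV

V_n = √(4kTRB)
4kTRB = 4 × 1.38×10⁻²³ × 317 × 5.50×10¹ × 4.23×10⁶ = 4.07×10⁻¹² V²
V_n = √(4.07×10⁻¹²) = 2.02×10⁻⁶ V = 2.02 µV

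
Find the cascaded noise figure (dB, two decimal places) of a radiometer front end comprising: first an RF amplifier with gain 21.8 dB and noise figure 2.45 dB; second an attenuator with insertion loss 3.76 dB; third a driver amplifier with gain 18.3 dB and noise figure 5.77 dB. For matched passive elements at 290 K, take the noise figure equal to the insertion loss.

Convert to linear (a loss of L dB is a gain of −L dB): F_i = 10^(NF_i/10), G_i = 10^(G_i,dB/10)
  Stage 1: F_1 = 10^(2.45/10) = 1.758, G_1 = 10^(21.8/10) = 151.4
  Stage 2: F_2 = 10^(3.76/10) = 2.377, G_2 = 10^(−3.76/10) = 0.4207
  Stage 3: F_3 = 10^(5.77/10) = 3.776, G_3 = 10^(18.3/10) = 67.61
Friis cascade:
  F = 1.758 + (2.377 − 1)/151.4 + (3.776 − 1)/63.68 = 1.811
NF = 10 log₁₀(1.811) = 2.58 dB

2.58 dB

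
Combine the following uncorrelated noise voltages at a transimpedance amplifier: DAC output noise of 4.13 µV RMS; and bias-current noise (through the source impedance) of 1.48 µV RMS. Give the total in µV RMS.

Uncorrelated sources add in power (mean-square): V_tot = √(ΣV_i²)
V_tot = √[(4.13×10⁻⁶)² + (1.48×10⁻⁶)²] = 4.39×10⁻⁶ V = 4.39 µV

4.39 µV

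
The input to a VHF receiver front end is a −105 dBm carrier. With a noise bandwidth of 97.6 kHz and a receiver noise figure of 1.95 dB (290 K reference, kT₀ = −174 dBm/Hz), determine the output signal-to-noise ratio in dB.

17.2 dB

Noise floor: N = −174 + 10 log₁₀(B) + NF
10 log₁₀(9.76×10⁴) = 49.89 dB
N = −174 + 49.89 + 1.95 = −122.16 dBm
SNR = P_sig − N = −105 − (−122.16) = 17.16 dB → 17.2 dB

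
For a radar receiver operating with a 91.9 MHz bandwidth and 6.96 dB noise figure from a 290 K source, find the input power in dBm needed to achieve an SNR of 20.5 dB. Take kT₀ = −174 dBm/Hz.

−66.9 dBm

Sensitivity = −174 + 10 log₁₀(B) + NF + SNR_min
= −174 + 79.63 + 6.96 + 20.5
= −66.91 dBm → −66.9 dBm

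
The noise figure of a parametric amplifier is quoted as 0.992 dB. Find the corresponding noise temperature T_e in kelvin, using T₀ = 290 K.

74.4 K

F = 10^(0.992/10) = 1.25661
T_e = (F − 1)·T₀ = (1.25661 − 1) × 290 = 74.4 K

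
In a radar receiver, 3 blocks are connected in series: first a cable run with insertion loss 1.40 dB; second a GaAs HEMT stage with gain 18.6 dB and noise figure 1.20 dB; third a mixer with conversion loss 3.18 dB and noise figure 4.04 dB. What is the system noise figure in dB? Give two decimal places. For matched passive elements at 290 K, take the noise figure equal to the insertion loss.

Convert to linear (a loss of L dB is a gain of −L dB): F_i = 10^(NF_i/10), G_i = 10^(G_i,dB/10)
  Stage 1: F_1 = 10^(1.40/10) = 1.380, G_1 = 10^(−1.40/10) = 0.7244
  Stage 2: F_2 = 10^(1.20/10) = 1.318, G_2 = 10^(18.6/10) = 72.44
  Stage 3: F_3 = 10^(4.04/10) = 2.535, G_3 = 10^(−3.18/10) = 0.4808
Friis cascade:
  F = 1.380 + (1.318 − 1)/0.7244 + (2.535 − 1)/52.48 = 1.849
NF = 10 log₁₀(1.849) = 2.67 dB

2.67 dB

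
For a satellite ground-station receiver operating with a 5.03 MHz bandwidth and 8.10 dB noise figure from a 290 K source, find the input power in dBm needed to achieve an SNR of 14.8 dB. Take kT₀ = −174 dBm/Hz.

Sensitivity = −174 + 10 log₁₀(B) + NF + SNR_min
= −174 + 67.02 + 8.10 + 14.8
= −84.08 dBm → −84.1 dBm

−84.1 dBm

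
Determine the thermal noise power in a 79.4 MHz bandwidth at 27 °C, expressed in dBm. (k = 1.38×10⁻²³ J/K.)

T = 27 °C + 273.15 = 300.15 K
P_n = kTB = 1.38×10⁻²³ × 300.15 × 7.94×10⁷ = 3.29×10⁻¹³ W
In dBm: 10 log₁₀(3.29×10⁻¹³ / 10⁻³) = −94.8 dBm

−94.8 dBm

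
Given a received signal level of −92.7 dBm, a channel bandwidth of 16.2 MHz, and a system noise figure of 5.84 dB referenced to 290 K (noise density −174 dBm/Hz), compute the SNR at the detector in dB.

3.4 dB

Noise floor: N = −174 + 10 log₁₀(B) + NF
10 log₁₀(1.62×10⁷) = 72.1 dB
N = −174 + 72.1 + 5.84 = −96.06 dBm
SNR = P_sig − N = −92.7 − (−96.06) = 3.36 dB → 3.4 dB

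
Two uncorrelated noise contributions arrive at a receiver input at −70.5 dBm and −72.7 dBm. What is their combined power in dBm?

−68.5 dBm

Convert to linear, add, convert back:
P₁ = 8.91×10⁻¹¹ W, P₂ = 5.37×10⁻¹¹ W
P_tot = 1.43×10⁻¹⁰ W → 10 log₁₀(P_tot / 10⁻³) = −68.5 dBm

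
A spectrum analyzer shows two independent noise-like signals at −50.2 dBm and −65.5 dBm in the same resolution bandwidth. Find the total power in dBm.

Convert to linear, add, convert back:
P₁ = 9.55×10⁻⁹ W, P₂ = 2.82×10⁻¹⁰ W
P_tot = 9.83×10⁻⁹ W → 10 log₁₀(P_tot / 10⁻³) = −50.1 dBm

−50.1 dBm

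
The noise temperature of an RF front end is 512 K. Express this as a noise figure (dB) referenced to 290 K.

4.42 dB

F = 1 + T_e/T₀ = 1 + 512/290 = 2.76552
NF = 10 log₁₀(2.76552) = 4.42 dB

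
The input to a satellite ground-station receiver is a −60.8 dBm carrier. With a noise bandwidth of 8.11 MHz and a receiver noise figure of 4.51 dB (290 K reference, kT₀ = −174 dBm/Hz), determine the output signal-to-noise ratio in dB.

39.6 dB

Noise floor: N = −174 + 10 log₁₀(B) + NF
10 log₁₀(8.11×10⁶) = 69.09 dB
N = −174 + 69.09 + 4.51 = −100.40 dBm
SNR = P_sig − N = −60.8 − (−100.40) = 39.60 dB → 39.6 dB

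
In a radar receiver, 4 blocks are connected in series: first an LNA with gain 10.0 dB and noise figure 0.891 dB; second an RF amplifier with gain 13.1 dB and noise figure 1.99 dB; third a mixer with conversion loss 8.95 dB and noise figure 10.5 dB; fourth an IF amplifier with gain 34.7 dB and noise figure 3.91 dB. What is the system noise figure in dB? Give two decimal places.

1.44 dB

Convert to linear (a loss of L dB is a gain of −L dB): F_i = 10^(NF_i/10), G_i = 10^(G_i,dB/10)
  Stage 1: F_1 = 10^(0.891/10) = 1.228, G_1 = 10^(10.0/10) = 10.00
  Stage 2: F_2 = 10^(1.99/10) = 1.581, G_2 = 10^(13.1/10) = 20.42
  Stage 3: F_3 = 10^(10.5/10) = 11.22, G_3 = 10^(−8.95/10) = 0.1274
  Stage 4: F_4 = 10^(3.91/10) = 2.460, G_4 = 10^(34.7/10) = 2951
Friis cascade:
  F = 1.228 + (1.581 − 1)/10.00 + (11.22 − 1)/204.2 + (2.460 − 1)/26.00 = 1.392
NF = 10 log₁₀(1.392) = 1.44 dB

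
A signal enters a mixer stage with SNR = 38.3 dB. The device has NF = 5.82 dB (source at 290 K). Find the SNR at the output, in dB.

By definition F = SNR_in/SNR_out, so in dB: SNR_out = SNR_in − NF
SNR_out = 38.3 − 5.82 = 32.48 dB

32.48 dB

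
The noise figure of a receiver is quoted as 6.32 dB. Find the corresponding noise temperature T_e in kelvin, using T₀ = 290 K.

953 K

F = 10^(6.32/10) = 4.28549
T_e = (F − 1)·T₀ = (4.28549 − 1) × 290 = 953 K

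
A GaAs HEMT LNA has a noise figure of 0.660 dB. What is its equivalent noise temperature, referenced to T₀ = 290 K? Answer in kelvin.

F = 10^(0.660/10) = 1.16413
T_e = (F − 1)·T₀ = (1.16413 − 1) × 290 = 47.6 K

47.6 K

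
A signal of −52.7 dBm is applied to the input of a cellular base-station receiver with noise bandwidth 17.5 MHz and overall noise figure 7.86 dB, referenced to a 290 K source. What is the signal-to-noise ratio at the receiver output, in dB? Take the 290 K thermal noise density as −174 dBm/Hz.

Noise floor: N = −174 + 10 log₁₀(B) + NF
10 log₁₀(1.75×10⁷) = 72.43 dB
N = −174 + 72.43 + 7.86 = −93.71 dBm
SNR = P_sig − N = −52.7 − (−93.71) = 41.01 dB → 41.0 dB

41.0 dB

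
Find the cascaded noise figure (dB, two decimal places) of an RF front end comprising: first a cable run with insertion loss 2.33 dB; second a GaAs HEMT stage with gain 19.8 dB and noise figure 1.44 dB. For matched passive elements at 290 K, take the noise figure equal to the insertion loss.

3.77 dB

Convert to linear (a loss of L dB is a gain of −L dB): F_i = 10^(NF_i/10), G_i = 10^(G_i,dB/10)
  Stage 1: F_1 = 10^(2.33/10) = 1.710, G_1 = 10^(−2.33/10) = 0.5848
  Stage 2: F_2 = 10^(1.44/10) = 1.393, G_2 = 10^(19.8/10) = 95.50
Friis cascade:
  F = 1.710 + (1.393 − 1)/0.5848 = 2.382
NF = 10 log₁₀(2.382) = 3.77 dB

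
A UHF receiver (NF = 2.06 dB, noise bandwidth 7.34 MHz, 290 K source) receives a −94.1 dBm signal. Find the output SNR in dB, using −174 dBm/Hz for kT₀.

9.2 dB

Noise floor: N = −174 + 10 log₁₀(B) + NF
10 log₁₀(7.34×10⁶) = 68.66 dB
N = −174 + 68.66 + 2.06 = −103.28 dBm
SNR = P_sig − N = −94.1 − (−103.28) = 9.18 dB → 9.2 dB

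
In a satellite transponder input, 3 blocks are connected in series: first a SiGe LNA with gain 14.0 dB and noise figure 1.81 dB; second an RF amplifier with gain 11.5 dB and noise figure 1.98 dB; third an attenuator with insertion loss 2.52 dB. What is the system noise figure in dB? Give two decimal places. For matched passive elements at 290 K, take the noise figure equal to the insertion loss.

Convert to linear (a loss of L dB is a gain of −L dB): F_i = 10^(NF_i/10), G_i = 10^(G_i,dB/10)
  Stage 1: F_1 = 10^(1.81/10) = 1.517, G_1 = 10^(14.0/10) = 25.12
  Stage 2: F_2 = 10^(1.98/10) = 1.578, G_2 = 10^(11.5/10) = 14.13
  Stage 3: F_3 = 10^(2.52/10) = 1.786, G_3 = 10^(−2.52/10) = 0.5598
Friis cascade:
  F = 1.517 + (1.578 − 1)/25.12 + (1.786 − 1)/354.8 = 1.542
NF = 10 log₁₀(1.542) = 1.88 dB

1.88 dB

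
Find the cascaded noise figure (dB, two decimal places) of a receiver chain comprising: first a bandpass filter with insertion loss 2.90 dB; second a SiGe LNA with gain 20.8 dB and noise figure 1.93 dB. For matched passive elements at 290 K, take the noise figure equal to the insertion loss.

Convert to linear (a loss of L dB is a gain of −L dB): F_i = 10^(NF_i/10), G_i = 10^(G_i,dB/10)
  Stage 1: F_1 = 10^(2.90/10) = 1.950, G_1 = 10^(−2.90/10) = 0.5129
  Stage 2: F_2 = 10^(1.93/10) = 1.560, G_2 = 10^(20.8/10) = 120.2
Friis cascade:
  F = 1.950 + (1.560 − 1)/0.5129 = 3.041
NF = 10 log₁₀(3.041) = 4.83 dB

4.83 dB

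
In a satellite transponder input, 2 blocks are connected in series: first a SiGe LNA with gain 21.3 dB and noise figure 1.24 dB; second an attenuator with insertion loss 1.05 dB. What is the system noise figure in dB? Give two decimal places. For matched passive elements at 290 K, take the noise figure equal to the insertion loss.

1.25 dB

Convert to linear (a loss of L dB is a gain of −L dB): F_i = 10^(NF_i/10), G_i = 10^(G_i,dB/10)
  Stage 1: F_1 = 10^(1.24/10) = 1.330, G_1 = 10^(21.3/10) = 134.9
  Stage 2: F_2 = 10^(1.05/10) = 1.274, G_2 = 10^(−1.05/10) = 0.7852
Friis cascade:
  F = 1.330 + (1.274 − 1)/134.9 = 1.332
NF = 10 log₁₀(1.332) = 1.25 dB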